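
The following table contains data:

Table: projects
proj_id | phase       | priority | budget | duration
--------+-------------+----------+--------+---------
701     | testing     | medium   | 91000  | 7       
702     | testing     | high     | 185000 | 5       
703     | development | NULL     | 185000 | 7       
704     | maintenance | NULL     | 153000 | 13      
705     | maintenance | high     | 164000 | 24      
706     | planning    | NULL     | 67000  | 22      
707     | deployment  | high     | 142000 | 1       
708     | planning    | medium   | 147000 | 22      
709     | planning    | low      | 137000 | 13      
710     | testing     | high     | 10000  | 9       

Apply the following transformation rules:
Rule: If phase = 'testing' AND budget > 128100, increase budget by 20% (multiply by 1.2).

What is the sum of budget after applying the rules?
1318000.0

Step 1: Find records where phase = 'testing' AND budget > 128100
Step 2: 1 records match, summing to 185000
Step 3: After multiplier: 185000 × 1.2 = 222000.0
Step 4: Unaffected records sum: 1096000
Step 5: Final sum = 222000.0 + 1096000 = 1318000.0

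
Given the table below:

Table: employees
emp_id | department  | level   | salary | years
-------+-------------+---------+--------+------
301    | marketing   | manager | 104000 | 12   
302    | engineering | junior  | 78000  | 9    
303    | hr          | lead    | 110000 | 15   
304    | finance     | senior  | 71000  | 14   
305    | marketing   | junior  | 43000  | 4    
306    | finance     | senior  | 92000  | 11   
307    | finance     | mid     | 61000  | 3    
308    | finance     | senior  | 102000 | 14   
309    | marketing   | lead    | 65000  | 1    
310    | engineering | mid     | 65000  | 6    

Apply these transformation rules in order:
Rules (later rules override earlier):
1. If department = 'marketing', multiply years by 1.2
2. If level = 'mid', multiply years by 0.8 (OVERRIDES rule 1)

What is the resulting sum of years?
90.6

Step 1: Rule 2 takes priority for records with level = 'mid'
  - 2 records: 9 × 0.8 = 7.2
Step 2: Rule 1 applies to remaining records with department = 'marketing'
  - 3 records: 17 × 1.2 = 20.4
Step 3: Other records unchanged: 63
Step 4: Final sum = 7.2 + 20.4 + 63 = 90.6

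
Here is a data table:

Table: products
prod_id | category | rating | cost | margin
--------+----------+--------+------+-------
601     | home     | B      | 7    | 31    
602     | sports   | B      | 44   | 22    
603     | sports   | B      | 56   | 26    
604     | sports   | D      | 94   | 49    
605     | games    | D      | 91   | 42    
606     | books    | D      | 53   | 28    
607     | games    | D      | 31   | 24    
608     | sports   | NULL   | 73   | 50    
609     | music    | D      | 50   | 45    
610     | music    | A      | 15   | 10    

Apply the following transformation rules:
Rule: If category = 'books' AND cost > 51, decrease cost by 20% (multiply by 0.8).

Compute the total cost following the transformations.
503.4

Step 1: Find records where category = 'books' AND cost > 51
Step 2: 1 records match, summing to 53
Step 3: After multiplier: 53 × 0.8 = 42.4
Step 4: Unaffected records sum: 461
Step 5: Final sum = 42.4 + 461 = 503.4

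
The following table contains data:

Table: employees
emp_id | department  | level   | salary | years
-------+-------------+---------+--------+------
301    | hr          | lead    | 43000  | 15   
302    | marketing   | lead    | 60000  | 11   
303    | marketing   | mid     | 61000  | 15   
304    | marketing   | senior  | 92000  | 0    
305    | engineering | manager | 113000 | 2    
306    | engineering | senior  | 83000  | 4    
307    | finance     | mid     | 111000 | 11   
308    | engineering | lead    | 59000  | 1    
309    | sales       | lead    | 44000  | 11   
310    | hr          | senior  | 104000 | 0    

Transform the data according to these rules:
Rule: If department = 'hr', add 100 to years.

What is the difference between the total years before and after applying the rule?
200

Step 1: Original sum of years = 70
Step 2: 2 records have department = 'hr'
Step 3: Each affected record changes by 100
Step 4: Total change = 2 × 100 = 200
Step 5: New sum = 70 + 200 = 270
Step 6: Difference = |270 - 70| = 200
        (Sum increased by 200)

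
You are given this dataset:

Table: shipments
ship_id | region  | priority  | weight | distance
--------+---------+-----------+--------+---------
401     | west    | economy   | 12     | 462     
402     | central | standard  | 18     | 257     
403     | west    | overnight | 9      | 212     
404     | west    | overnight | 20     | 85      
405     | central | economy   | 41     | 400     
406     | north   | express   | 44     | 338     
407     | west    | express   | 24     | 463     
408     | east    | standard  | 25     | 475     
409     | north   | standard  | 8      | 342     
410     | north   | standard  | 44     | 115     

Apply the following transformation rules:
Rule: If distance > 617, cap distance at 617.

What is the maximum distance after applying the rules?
475

Step 1: Original maximum distance = 475
Step 2: Check cap of 617 against maximum
Step 3: No records exceed the cap (max 475 <= cap 617), so no capping applies
Step 4: Maximum after transformation = 475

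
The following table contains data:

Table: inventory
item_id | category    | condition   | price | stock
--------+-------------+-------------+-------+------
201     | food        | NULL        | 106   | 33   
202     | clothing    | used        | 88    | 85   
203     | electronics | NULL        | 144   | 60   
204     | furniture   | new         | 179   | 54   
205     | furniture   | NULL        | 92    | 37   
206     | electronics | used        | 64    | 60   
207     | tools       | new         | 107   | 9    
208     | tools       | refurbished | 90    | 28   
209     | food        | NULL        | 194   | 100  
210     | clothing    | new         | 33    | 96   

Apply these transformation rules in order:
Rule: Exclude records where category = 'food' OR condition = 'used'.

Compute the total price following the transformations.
645

Step 1: Find records where category = 'food' OR condition = 'used'
Step 2: 4 records match, summing to 452
Step 3: Original sum: 1097
Step 4: Remaining sum = 1097 - 452 = 645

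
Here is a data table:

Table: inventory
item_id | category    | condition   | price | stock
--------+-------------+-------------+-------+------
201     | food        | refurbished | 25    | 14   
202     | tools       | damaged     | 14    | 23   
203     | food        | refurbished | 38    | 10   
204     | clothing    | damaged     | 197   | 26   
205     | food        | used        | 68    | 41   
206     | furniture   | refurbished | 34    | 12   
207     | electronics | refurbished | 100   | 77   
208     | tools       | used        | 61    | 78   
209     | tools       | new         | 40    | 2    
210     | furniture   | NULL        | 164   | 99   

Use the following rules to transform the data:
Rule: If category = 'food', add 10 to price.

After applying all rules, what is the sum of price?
771

Step 1: Count records where category = 'food': 3
Step 2: Total bonus added: 3 × 10 = 30
Step 3: Original sum of price: 741
Step 4: Final sum = 741 + 30 = 771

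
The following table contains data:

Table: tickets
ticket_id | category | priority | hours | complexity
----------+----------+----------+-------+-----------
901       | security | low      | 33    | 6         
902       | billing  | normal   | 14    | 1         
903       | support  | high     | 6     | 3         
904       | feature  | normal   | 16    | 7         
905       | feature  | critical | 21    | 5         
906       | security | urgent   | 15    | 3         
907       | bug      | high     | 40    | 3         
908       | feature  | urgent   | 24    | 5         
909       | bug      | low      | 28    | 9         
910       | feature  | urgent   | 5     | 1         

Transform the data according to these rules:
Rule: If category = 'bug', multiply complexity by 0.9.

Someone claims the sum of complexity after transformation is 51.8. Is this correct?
No, the correct result is 41.8.

Step 1: Calculate the correct sum after transformation
Step 2: Apply multiplier 0.9 to records where category = 'bug'
Step 3: Correct result = 41.8
Step 4: Claimed result = 51.8
Step 5: 41.8 ≠ 51.8
Conclusion: The claimed result is incorrect. The correct answer is 41.8.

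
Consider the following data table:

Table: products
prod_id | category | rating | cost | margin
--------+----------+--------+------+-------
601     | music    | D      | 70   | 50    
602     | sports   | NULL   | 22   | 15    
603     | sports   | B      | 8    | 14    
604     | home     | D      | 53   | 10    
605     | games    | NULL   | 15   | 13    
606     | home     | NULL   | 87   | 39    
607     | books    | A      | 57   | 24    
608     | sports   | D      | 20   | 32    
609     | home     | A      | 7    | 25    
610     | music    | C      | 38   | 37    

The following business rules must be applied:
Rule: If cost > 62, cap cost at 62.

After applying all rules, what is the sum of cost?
344

Step 1: 2 records have cost > 62
Step 2: These records originally summed to 157
Step 3: After capping: 2 × 62 = 124
Step 4: Unaffected records sum: 220
Step 5: Final sum = 124 + 220 = 344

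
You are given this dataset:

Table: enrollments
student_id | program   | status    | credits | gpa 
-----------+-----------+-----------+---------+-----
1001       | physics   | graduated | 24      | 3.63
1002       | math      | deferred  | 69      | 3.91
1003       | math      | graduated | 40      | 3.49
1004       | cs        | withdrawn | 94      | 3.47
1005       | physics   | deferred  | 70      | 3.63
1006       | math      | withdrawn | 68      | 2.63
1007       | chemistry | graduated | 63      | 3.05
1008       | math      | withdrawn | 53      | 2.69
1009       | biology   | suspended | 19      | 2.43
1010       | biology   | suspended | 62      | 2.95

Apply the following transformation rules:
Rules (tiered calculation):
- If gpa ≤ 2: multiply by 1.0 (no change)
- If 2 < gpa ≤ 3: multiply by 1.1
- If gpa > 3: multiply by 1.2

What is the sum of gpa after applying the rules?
37.19

Step 1: Tier 1 (gpa ≤ 2): 0 records, sum = 0 × 1.0 = 0.0
Step 2: Tier 2 (2 < gpa ≤ 3): 4 records, sum = 10.7 × 1.1 = 11.77
Step 3: Tier 3 (gpa > 3): 6 records, sum = 21.18 × 1.2 = 25.42
Step 4: Final sum = 0.0 + 11.77 + 25.42 = 37.19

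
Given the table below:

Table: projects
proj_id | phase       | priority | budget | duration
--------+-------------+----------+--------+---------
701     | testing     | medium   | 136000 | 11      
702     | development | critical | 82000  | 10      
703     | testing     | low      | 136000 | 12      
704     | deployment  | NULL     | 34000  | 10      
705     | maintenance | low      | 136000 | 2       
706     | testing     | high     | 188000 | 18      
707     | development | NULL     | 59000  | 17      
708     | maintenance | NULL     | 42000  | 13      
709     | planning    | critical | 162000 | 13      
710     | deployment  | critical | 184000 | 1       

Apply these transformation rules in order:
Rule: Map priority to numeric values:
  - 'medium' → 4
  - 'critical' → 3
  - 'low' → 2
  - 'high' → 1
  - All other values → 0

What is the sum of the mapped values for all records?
18

Step 1: Apply mapping to each record
Step 2: Count by status:
  'medium': 1 records × 4 = 4
  'critical': 3 records × 3 = 9
  'low': 2 records × 2 = 4
  'high': 1 records × 1 = 1
Step 3: Sum all mapped values = 18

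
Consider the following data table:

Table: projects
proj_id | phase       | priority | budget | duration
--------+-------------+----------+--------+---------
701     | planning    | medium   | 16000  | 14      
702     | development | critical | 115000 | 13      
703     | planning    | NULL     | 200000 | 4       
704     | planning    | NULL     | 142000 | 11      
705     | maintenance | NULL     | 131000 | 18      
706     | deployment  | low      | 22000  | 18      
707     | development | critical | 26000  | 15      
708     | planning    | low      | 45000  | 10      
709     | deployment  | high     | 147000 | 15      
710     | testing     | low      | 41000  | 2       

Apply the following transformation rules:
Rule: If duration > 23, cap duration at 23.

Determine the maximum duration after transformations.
18

Step 1: Original maximum duration = 18
Step 2: Check cap of 23 against maximum
Step 3: No records exceed the cap (max 18 <= cap 23), so no capping applies
Step 4: Maximum after transformation = 18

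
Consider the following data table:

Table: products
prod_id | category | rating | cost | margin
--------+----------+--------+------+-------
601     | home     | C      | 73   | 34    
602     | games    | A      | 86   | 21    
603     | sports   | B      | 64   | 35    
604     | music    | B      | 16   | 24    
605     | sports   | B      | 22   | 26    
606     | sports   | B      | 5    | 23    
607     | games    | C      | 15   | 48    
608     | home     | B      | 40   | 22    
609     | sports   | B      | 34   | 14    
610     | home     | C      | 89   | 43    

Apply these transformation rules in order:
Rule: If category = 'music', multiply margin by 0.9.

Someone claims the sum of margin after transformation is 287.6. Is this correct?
Yes, the result is correct.

Step 1: Calculate the correct sum after transformation
Step 2: Apply multiplier 0.9 to records where category = 'music'
Step 3: Correct result = 287.6
Step 4: Claimed result = 287.6
Step 5: 287.6 = 287.6 ✓
Conclusion: The claimed result is correct.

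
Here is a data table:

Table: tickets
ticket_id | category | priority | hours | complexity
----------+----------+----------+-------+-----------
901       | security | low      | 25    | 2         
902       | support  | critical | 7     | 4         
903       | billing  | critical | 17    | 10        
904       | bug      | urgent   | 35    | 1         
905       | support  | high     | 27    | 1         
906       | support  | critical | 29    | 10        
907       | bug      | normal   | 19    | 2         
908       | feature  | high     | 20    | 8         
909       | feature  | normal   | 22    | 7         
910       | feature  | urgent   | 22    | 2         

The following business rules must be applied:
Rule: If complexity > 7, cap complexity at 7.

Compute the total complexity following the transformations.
40

Step 1: 3 records have complexity > 7
Step 2: These records originally summed to 28
Step 3: After capping: 3 × 7 = 21
Step 4: Unaffected records sum: 19
Step 5: Final sum = 21 + 19 = 40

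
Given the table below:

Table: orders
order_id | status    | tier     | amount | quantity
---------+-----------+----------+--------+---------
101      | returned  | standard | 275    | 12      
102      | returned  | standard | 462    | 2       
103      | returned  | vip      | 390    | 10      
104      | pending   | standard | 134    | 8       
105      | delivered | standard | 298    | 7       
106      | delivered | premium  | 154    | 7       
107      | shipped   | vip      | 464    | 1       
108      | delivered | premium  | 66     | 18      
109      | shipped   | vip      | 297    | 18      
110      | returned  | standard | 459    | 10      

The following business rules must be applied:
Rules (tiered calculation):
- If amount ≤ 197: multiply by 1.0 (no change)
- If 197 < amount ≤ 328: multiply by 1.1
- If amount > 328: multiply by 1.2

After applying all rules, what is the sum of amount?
3441.0

Step 1: Tier 1 (amount ≤ 197): 3 records, sum = 354 × 1.0 = 354.0
Step 2: Tier 2 (197 < amount ≤ 328): 3 records, sum = 870 × 1.1 = 957.0
Step 3: Tier 3 (amount > 328): 4 records, sum = 1775 × 1.2 = 2130.0
Step 4: Final sum = 354.0 + 957.0 + 2130.0 = 3441.0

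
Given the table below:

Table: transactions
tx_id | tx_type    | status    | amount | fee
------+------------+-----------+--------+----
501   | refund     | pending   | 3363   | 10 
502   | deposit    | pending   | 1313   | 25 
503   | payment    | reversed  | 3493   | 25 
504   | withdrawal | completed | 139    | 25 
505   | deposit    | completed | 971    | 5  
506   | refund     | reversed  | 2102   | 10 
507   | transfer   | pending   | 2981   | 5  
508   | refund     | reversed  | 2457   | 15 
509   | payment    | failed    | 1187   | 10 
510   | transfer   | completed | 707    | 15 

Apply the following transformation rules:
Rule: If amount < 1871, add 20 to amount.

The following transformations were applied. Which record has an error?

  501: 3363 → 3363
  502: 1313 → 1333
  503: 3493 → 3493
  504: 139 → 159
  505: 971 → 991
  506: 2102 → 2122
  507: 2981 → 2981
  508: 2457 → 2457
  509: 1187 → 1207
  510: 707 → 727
Record 506 has an error. The correct transformed value should be 2102, not 2122.

Step 1: Check each record against the rule
Step 2: Record 506 has amount = 2102
Step 3: Since 2102 >= 1871, the bonus should not have been applied
Step 4: Correct value = 2102, but claimed value = 2122
Conclusion: Record 506 has the error.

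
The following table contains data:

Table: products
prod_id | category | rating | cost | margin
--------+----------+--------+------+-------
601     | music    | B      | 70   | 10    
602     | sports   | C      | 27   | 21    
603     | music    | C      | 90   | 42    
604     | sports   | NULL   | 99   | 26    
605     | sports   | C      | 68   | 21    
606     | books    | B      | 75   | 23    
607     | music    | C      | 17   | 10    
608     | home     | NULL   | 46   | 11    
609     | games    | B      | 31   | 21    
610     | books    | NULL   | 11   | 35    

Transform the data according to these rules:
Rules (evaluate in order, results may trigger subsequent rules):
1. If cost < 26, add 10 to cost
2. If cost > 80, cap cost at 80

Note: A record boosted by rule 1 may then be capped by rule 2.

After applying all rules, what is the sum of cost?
525

Step 1: Apply rule 1 to records with cost < 26
  - 2 records get bonus of 10
  - Of these, 0 records then exceed 80 and get capped
Step 2: Apply rule 2 to records with cost > 80
  - 2 records (original) are capped
Step 3: Calculate final sum = 525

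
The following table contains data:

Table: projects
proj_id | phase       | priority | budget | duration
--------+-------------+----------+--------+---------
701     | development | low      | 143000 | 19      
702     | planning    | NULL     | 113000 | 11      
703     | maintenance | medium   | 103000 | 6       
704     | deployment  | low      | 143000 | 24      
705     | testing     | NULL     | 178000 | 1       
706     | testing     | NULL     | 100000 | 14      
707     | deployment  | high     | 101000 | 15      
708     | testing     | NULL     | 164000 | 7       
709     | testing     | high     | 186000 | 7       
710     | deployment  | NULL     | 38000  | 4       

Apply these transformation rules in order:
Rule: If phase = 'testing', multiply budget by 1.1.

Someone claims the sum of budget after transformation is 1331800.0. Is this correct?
Yes, the result is correct.

Step 1: Calculate the correct sum after transformation
Step 2: Apply multiplier 1.1 to records where phase = 'testing'
Step 3: Correct result = 1331800.0
Step 4: Claimed result = 1331800.0
Step 5: 1331800.0 = 1331800.0 ✓
Conclusion: The claimed result is correct.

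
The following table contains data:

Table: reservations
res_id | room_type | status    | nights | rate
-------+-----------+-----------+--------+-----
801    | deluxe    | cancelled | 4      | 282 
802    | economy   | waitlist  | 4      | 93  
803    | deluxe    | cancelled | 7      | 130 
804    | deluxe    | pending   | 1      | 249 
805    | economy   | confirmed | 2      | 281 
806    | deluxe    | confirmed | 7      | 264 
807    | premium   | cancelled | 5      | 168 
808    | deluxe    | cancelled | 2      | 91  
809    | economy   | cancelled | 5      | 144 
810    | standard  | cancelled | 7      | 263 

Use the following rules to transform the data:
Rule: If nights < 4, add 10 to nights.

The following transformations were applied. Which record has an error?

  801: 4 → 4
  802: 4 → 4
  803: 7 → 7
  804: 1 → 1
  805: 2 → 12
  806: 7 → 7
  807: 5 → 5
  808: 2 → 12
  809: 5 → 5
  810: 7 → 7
Record 804 has an error. The correct transformed value should be 11, not 1.

Step 1: Check each record against the rule
Step 2: Record 804 has nights = 1
Step 3: Since 1 < 4, the bonus should have been applied
Step 4: Correct value = 11, but claimed value = 1
Conclusion: Record 804 has the error.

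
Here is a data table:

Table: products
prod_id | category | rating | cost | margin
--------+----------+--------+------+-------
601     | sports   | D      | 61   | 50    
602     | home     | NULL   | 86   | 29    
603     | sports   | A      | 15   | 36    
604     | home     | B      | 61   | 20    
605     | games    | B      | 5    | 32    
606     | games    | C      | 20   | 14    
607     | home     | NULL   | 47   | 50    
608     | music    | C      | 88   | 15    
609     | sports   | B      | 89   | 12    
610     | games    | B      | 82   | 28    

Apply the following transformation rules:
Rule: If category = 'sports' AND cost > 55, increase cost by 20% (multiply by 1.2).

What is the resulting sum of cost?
584.0

Step 1: Find records where category = 'sports' AND cost > 55
Step 2: 2 records match, summing to 150
Step 3: After multiplier: 150 × 1.2 = 180.0
Step 4: Unaffected records sum: 404
Step 5: Final sum = 180.0 + 404 = 584.0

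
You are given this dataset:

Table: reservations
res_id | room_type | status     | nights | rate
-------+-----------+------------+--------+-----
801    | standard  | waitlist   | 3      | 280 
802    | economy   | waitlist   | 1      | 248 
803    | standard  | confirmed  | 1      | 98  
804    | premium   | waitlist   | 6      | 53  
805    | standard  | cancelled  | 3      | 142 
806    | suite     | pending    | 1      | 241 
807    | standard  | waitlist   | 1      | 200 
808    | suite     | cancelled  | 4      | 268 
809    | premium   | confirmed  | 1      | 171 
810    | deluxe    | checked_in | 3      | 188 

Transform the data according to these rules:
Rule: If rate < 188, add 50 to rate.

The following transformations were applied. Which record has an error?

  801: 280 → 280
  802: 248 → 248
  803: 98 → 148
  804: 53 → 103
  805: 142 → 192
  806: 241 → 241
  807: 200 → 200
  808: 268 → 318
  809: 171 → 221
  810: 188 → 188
Record 808 has an error. The correct transformed value should be 268, not 318.

Step 1: Check each record against the rule
Step 2: Record 808 has rate = 268
Step 3: Since 268 >= 188, the bonus should not have been applied
Step 4: Correct value = 268, but claimed value = 318
Conclusion: Record 808 has the error.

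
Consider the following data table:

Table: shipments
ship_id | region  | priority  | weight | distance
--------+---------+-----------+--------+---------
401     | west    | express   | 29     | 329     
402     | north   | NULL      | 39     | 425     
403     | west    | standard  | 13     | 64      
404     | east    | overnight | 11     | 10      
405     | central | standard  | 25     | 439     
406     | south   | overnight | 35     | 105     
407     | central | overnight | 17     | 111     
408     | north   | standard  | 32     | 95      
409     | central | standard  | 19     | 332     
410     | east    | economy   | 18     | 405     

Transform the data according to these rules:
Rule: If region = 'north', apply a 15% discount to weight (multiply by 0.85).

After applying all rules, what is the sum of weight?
227.35

Step 1: Records with region = 'north' have total weight = 71
Step 2: Apply multiplier: 71 × 0.85 = 60.35
Step 3: Other records total: 167
Step 4: Final sum = 60.35 + 167 = 227.35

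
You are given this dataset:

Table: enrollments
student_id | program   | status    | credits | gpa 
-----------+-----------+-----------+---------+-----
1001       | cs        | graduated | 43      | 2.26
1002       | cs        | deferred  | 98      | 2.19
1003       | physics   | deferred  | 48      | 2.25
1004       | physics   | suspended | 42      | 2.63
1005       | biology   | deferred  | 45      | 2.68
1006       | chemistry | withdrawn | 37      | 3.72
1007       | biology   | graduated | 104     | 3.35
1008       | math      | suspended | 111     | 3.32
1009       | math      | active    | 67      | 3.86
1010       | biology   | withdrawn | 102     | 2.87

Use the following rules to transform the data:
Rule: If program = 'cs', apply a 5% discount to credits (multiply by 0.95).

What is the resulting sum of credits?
689.95

Step 1: Records with program = 'cs' have total credits = 141
Step 2: Apply multiplier: 141 × 0.95 = 133.95
Step 3: Other records total: 556
Step 4: Final sum = 133.95 + 556 = 689.95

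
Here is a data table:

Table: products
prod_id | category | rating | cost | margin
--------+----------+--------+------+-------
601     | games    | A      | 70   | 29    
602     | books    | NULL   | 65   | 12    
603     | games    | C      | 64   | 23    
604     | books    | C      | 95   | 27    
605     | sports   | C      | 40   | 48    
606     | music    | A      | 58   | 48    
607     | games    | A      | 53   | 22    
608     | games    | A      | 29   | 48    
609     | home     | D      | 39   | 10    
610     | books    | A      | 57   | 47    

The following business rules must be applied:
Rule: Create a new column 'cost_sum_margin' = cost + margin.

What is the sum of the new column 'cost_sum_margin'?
884

Step 1: For each record, compute cost + margin
Example calculations:
  70 + 29 = 99
  65 + 12 = 77
  64 + 23 = 87
  ...
Step 2: Sum all derived values
Step 3: Total = 884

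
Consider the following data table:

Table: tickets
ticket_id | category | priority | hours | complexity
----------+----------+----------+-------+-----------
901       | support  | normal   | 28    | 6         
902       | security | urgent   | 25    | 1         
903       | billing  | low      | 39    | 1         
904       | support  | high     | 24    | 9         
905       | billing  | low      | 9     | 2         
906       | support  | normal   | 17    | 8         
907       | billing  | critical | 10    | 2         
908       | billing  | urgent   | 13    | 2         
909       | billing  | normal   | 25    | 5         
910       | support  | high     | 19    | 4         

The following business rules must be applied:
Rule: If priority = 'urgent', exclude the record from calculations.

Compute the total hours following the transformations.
171

Step 1: Identify records where priority = 'urgent'
Step 2: The excluded records sum to 38
Step 3: Original total hours = 209
Step 4: Remaining total = 209 - 38 = 171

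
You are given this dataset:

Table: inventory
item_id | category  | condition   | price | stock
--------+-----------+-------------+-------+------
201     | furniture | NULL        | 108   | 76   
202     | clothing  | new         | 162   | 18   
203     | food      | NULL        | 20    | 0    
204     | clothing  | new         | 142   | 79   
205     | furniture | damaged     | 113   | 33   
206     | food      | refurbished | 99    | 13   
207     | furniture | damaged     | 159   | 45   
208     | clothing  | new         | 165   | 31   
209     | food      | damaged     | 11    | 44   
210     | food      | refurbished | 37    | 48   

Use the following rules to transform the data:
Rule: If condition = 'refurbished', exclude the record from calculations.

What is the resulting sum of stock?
326

Step 1: Identify records where condition = 'refurbished'
Step 2: The excluded records sum to 61
Step 3: Original total stock = 387
Step 4: Remaining total = 387 - 61 = 326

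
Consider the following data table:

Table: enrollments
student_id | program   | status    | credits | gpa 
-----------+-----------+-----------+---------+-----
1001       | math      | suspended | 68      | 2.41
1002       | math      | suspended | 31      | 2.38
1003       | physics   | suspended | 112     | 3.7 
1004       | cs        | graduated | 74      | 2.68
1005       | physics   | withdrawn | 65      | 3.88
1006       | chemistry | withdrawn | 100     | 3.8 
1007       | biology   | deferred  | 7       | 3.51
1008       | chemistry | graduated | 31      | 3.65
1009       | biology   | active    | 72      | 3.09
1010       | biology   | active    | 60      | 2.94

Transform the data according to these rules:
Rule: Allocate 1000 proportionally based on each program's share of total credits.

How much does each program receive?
biology: 224.19, chemistry: 211.29, cs: 119.35, math: 159.68, physics: 285.48

Step 1: Calculate total credits = 620
Step 2: Calculate each program's proportion:
  biology: 139/620 = 22.42% → 224.19
  chemistry: 131/620 = 21.13% → 211.29
  cs: 74/620 = 11.94% → 119.35
  math: 99/620 = 15.97% → 159.68
  physics: 177/620 = 28.55% → 285.48
Step 3: Verify: sum of allocations ≈ 1000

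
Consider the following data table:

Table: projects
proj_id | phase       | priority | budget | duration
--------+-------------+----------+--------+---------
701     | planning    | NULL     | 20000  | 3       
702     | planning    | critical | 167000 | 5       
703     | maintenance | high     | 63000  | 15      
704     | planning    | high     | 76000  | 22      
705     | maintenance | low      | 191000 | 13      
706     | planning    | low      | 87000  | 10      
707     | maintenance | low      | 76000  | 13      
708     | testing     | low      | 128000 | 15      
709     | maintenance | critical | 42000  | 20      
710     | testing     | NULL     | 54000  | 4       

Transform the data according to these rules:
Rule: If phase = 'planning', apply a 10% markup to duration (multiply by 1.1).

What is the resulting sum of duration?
124.0

Step 1: Records with phase = 'planning' have total duration = 40
Step 2: Apply multiplier: 40 × 1.1 = 44.0
Step 3: Other records total: 80
Step 4: Final sum = 44.0 + 80 = 124.0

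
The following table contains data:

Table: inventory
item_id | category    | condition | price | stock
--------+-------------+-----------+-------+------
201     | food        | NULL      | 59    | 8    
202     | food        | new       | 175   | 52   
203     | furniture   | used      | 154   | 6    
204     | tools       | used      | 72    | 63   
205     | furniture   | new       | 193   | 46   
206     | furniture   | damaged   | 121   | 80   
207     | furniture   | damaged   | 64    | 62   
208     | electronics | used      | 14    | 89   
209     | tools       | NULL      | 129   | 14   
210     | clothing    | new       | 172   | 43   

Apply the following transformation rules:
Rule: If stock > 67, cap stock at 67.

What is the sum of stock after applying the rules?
428

Step 1: 2 records have stock > 67
Step 2: These records originally summed to 169
Step 3: After capping: 2 × 67 = 134
Step 4: Unaffected records sum: 294
Step 5: Final sum = 134 + 294 = 428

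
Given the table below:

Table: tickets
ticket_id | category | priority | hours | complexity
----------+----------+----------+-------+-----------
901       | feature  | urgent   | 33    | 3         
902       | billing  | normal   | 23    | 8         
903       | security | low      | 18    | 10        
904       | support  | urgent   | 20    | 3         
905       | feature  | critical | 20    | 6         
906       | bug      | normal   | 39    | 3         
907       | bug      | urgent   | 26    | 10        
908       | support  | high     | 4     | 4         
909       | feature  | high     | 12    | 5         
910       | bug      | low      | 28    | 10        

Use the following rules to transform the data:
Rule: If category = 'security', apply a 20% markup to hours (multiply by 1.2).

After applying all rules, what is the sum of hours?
226.6

Step 1: Records with category = 'security' have total hours = 18
Step 2: Apply multiplier: 18 × 1.2 = 21.6
Step 3: Other records total: 205
Step 4: Final sum = 21.6 + 205 = 226.6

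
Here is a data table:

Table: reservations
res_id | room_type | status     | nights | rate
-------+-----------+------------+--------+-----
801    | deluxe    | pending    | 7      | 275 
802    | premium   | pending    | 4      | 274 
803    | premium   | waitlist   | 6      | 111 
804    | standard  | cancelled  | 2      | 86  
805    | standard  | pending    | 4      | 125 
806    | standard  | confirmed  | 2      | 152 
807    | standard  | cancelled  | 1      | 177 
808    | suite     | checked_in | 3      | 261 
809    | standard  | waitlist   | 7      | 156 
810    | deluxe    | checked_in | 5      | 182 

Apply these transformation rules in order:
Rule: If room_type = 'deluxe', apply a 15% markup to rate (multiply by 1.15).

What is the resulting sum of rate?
1867.55

Step 1: Records with room_type = 'deluxe' have total rate = 457
Step 2: Apply multiplier: 457 × 1.15 = 525.55
Step 3: Other records total: 1342
Step 4: Final sum = 525.55 + 1342 = 1867.55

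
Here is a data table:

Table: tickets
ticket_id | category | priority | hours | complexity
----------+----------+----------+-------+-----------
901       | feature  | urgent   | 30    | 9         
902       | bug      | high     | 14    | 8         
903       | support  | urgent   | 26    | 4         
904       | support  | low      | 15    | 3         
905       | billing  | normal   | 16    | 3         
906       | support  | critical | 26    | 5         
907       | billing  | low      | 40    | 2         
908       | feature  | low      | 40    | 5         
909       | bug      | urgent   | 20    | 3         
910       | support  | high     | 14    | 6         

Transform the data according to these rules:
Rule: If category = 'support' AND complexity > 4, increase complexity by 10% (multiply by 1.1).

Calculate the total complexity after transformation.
49.1

Step 1: Find records where category = 'support' AND complexity > 4
Step 2: 2 records match, summing to 11
Step 3: After multiplier: 11 × 1.1 = 12.1
Step 4: Unaffected records sum: 37
Step 5: Final sum = 12.1 + 37 = 49.1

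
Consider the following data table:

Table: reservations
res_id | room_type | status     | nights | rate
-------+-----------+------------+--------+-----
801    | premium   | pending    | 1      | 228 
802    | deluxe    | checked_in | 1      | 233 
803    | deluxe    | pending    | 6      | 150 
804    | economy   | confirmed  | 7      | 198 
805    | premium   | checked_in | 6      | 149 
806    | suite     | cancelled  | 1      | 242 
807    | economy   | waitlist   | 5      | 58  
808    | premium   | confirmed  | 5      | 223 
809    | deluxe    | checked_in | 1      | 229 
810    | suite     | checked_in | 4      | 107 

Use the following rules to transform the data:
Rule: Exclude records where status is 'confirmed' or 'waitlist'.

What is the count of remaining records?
7

Step 1: Count records to exclude
  - 2 (confirmed) + 1 (waitlist) = 3 records
Step 2: Total records: 10
Step 3: Remaining = 10 - 3 = 7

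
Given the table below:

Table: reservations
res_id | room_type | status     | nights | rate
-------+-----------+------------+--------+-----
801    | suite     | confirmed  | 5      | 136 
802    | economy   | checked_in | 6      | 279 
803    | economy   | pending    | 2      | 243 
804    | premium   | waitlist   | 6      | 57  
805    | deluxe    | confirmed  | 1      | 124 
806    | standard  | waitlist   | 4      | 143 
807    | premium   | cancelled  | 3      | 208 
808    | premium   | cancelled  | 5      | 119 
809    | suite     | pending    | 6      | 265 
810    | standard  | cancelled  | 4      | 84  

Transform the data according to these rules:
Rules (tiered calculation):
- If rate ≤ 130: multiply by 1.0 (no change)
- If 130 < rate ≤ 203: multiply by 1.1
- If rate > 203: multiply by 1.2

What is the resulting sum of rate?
1884.9

Step 1: Tier 1 (rate ≤ 130): 4 records, sum = 384 × 1.0 = 384.0
Step 2: Tier 2 (130 < rate ≤ 203): 2 records, sum = 279 × 1.1 = 306.9
Step 3: Tier 3 (rate > 203): 4 records, sum = 995 × 1.2 = 1194.0
Step 4: Final sum = 384.0 + 306.9 + 1194.0 = 1884.9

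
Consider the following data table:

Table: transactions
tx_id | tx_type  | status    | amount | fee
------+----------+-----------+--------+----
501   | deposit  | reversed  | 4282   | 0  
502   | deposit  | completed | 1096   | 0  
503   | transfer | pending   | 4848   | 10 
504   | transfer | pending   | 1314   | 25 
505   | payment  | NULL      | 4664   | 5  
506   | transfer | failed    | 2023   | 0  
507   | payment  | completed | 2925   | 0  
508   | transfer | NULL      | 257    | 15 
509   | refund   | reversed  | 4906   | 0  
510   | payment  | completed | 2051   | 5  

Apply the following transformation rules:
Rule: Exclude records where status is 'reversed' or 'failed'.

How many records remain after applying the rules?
7

Step 1: Count records to exclude
  - 2 (reversed) + 1 (failed) = 3 records
Step 2: Total records: 10
Step 3: Remaining = 10 - 3 = 7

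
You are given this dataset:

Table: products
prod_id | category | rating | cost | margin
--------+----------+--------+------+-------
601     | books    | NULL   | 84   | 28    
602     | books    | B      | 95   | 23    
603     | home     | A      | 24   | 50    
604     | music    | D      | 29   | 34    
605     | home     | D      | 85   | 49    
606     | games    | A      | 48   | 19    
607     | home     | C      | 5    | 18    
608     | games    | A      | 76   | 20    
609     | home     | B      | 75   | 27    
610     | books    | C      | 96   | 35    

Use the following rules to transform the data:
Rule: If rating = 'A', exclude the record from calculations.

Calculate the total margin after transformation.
214

Step 1: Identify records where rating = 'A'
Step 2: The excluded records sum to 89
Step 3: Original total margin = 303
Step 4: Remaining total = 303 - 89 = 214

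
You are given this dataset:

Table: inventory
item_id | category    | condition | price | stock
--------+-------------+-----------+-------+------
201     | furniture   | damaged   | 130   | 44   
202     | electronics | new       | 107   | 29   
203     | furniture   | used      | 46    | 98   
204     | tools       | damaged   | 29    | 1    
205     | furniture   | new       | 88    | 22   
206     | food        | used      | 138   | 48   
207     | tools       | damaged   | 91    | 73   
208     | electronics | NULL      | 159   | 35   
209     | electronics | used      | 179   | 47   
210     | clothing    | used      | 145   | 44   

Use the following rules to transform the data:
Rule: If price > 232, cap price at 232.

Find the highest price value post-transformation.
179

Step 1: Original maximum price = 179
Step 2: Check cap of 232 against maximum
Step 3: No records exceed the cap (max 179 <= cap 232), so no capping applies
Step 4: Maximum after transformation = 179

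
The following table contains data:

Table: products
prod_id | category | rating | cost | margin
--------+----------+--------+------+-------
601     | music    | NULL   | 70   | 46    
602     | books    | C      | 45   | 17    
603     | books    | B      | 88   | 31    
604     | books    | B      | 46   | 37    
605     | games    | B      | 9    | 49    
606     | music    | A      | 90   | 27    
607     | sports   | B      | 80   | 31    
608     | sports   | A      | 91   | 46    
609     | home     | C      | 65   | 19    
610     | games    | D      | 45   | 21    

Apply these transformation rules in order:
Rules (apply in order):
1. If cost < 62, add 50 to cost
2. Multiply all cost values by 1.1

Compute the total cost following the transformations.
911.9

Step 1: Apply Rule 1 - Add 50 to records with cost < 62
  - 4 records affected: 145 + (4 × 50) = 345
  - Unaffected records: 484
  - Sum after Rule 1: 829
Step 2: Apply Rule 2 - Multiply all by 1.1
  - 829 × 1.1 = 911.9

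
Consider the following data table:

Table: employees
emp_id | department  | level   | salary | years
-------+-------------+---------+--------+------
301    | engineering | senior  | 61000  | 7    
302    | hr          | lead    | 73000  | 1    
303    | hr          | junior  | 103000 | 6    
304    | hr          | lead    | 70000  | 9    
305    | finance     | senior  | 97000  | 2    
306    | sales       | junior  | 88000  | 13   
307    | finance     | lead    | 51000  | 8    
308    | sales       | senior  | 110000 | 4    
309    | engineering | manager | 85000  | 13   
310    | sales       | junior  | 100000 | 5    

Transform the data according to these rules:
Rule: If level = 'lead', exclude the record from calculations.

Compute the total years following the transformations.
50

Step 1: Identify records where level = 'lead'
Step 2: The excluded records sum to 18
Step 3: Original total years = 68
Step 4: Remaining total = 68 - 18 = 50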